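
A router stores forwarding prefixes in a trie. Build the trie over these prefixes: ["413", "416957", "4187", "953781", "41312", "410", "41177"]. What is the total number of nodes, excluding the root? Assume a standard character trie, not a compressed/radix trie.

21

Count nodes per top-level branch (shared prefixes stored once):
  '4'-branch (410, 41177, 413, 41312, 416957, 4187): 15 nodes
  '9'-branch (953781): 6 nodes
Sum: 21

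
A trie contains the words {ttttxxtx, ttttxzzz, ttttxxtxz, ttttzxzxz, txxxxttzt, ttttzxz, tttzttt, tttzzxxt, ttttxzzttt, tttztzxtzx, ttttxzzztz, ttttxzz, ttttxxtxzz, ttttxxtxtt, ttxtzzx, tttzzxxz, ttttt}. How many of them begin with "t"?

17

Filter for entries beginning with "t":
Words under "t": ttttt, ttttxxtx, ttttxxtxtt, ttttxxtxz, ttttxxtxzz, ttttxzz, ttttxzzttt, ttttxzzz, ttttxzzztz, ttttzxz, ttttzxzxz, tttzttt, tttztzxtzx, tttzzxxt, tttzzxxz, ttxtzzx, txxxxttzt
Count: 17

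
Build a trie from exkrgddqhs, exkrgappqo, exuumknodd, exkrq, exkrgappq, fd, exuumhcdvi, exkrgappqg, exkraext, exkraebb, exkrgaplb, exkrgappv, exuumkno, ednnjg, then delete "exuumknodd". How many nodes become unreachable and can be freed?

After clearing the end-marker at "exuumknodd", prune upward until reaching a node still needed by another word.
The suffix "dd" (2 nodes) is used only by "exuumknodd"; "exuumkno" is itself a stored word, so pruning stops there.
Nodes removed: 2

2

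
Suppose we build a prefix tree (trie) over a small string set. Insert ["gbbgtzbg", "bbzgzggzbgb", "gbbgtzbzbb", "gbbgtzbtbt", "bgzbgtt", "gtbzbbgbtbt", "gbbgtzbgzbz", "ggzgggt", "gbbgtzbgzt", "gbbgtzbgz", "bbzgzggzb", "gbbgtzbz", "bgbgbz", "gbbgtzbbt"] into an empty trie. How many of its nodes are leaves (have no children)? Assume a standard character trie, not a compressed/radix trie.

A leaf is a node with no children — equivalently, the end of a word that is not a proper prefix of any other stored word.
Those words: "bbzgzggzbgb", "bgbgbz", "bgzbgtt", "gbbgtzbbt", "gbbgtzbgzbz", "gbbgtzbgzt", "gbbgtzbtbt", "gbbgtzbzbb", "ggzgggt", "gtbzbbgbtbt"
Leaf count: 10

10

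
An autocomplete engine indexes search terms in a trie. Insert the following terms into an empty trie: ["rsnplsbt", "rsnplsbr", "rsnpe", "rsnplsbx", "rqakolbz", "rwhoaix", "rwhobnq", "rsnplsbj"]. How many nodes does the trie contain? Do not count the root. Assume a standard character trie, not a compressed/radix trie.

For each word, the new-node count is its length minus the longest prefix already in the trie:
  "rsnplsbt" → 8 new (r, s, n, p, l, s, b, t)
  "rsnplsbr" → prefix "rsnplsb" already present; 1 new (r)
  "rsnpe" → prefix "rsnp" already present; 1 new (e)
  "rsnplsbx" → prefix "rsnplsb" already present; 1 new (x)
  "rqakolbz" → prefix "r" already present; 7 new (q, a, k, o, l, b, z)
  "rwhoaix" → prefix "r" already present; 6 new (w, h, o, a, i, x)
  "rwhobnq" → prefix "rwho" already present; 3 new (b, n, q)
  "rsnplsbj" → prefix "rsnplsb" already present; 1 new (j)
Total nodes = 8 + 1 + 1 + 1 + 7 + 6 + 3 + 1 = 28

28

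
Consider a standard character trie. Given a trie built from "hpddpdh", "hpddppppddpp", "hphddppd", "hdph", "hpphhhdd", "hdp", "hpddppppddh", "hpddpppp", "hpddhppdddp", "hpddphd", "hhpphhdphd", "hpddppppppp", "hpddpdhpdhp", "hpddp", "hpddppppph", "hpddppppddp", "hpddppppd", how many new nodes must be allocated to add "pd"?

2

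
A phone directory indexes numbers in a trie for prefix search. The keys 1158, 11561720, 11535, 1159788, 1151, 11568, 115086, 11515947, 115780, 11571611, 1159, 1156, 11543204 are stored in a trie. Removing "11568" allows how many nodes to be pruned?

After clearing the end-marker at "11568", prune upward until reaching a node still needed by another word.
The suffix "8" (1 node) is used only by "11568"; the node for "1156" still has the child "1", so pruning stops there.
Nodes removed: 1

1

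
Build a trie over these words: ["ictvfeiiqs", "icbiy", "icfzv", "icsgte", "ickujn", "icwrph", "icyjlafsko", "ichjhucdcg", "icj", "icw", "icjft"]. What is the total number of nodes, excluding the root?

47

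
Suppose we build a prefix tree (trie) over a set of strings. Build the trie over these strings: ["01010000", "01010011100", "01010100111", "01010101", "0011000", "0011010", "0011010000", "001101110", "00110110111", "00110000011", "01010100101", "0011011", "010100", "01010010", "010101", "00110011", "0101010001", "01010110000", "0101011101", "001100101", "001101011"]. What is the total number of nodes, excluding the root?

61

For each word, the new-node count is its length minus the longest prefix already in the trie:
  "01010000" → 8 new (0, 1, 0, 1, 0, 0, 0, 0)
  "01010011100" → prefix "010100" already present; 5 new (1, 1, 1, 0, 0)
  "01010100111" → prefix "01010" already present; 6 new (1, 0, 0, 1, 1, 1)
  "01010101" → prefix "0101010" already present; 1 new (1)
  "0011000" → prefix "0" already present; 6 new (0, 1, 1, 0, 0, 0)
  "0011010" → prefix "00110" already present; 2 new (1, 0)
  "0011010000" → prefix "0011010" already present; 3 new (0, 0, 0)
  "001101110" → prefix "001101" already present; 3 new (1, 1, 0)
  "00110110111" → prefix "0011011" already present; 4 new (0, 1, 1, 1)
  "00110000011" → prefix "0011000" already present; 4 new (0, 0, 1, 1)
  "01010100101" → prefix "010101001" already present; 2 new (0, 1)
  "0011011" → prefix "0011011" already present; 0 new (none)
  "010100" → prefix "010100" already present; 0 new (none)
  "01010010" → prefix "0101001" already present; 1 new (0)
  "010101" → prefix "010101" already present; 0 new (none)
  "00110011" → prefix "001100" already present; 2 new (1, 1)
  "0101010001" → prefix "01010100" already present; 2 new (0, 1)
  "01010110000" → prefix "010101" already present; 5 new (1, 0, 0, 0, 0)
  "0101011101" → prefix "0101011" already present; 3 new (1, 0, 1)
  "001100101" → prefix "0011001" already present; 2 new (0, 1)
  "001101011" → prefix "0011010" already present; 2 new (1, 1)
Total nodes = 8 + 5 + 6 + 1 + 6 + 2 + 3 + 3 + 4 + 4 + 2 + 0 + 0 + 1 + 0 + 2 + 2 + 5 + 3 + 2 + 2 = 61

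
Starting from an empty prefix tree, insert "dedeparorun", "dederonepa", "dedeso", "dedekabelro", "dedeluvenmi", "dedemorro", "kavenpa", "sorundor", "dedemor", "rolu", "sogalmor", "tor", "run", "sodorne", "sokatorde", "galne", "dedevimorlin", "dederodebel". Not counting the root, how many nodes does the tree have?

98

Count nodes per top-level branch (shared prefixes stored once):
  'd'-branch (dedekabelro, dedeluvenmi, dedemor, dedemorro, dedeparorun, dederodebel, dederonepa, dedeso, dedevimorlin): 51 nodes
  'g'-branch (galne): 5 nodes
  'k'-branch (kavenpa): 7 nodes
  'r'-branch (rolu, run): 6 nodes
  's'-branch (sodorne, sogalmor, sokatorde, sorundor): 26 nodes
  't'-branch (tor): 3 nodes
Sum: 98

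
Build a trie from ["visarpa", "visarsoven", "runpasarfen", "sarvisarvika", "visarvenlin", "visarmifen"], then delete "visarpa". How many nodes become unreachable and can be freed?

A node on "visarpa"'s path can go only if nothing else ends at it or branches off below it.
The suffix "pa" (2 nodes) is used only by "visarpa"; the node for "visar" still has the child "s", so pruning stops there.
Nodes removed: 2

2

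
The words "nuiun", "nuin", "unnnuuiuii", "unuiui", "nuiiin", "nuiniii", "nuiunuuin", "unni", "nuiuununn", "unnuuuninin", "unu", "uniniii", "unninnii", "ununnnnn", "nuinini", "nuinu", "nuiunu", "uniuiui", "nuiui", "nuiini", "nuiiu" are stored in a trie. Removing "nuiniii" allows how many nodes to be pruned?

A node on "nuiniii"'s path can go only if nothing else ends at it or branches off below it.
The suffix "ii" (2 nodes) is used only by "nuiniii"; the node for "nuini" still has the child "n", so pruning stops there.
Nodes removed: 2

2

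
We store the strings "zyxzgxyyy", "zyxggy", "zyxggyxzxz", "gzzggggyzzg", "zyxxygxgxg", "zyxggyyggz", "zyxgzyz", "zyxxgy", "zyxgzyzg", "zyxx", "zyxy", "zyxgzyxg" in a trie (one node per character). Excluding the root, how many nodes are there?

47

For each word, the new-node count is its length minus the longest prefix already in the trie:
  "zyxzgxyyy" → 9 new (z, y, x, z, g, x, y, y, y)
  "zyxggy" → prefix "zyx" already present; 3 new (g, g, y)
  "zyxggyxzxz" → prefix "zyxggy" already present; 4 new (x, z, x, z)
  "gzzggggyzzg" → 11 new (g, z, z, g, g, g, g, y, z, z, g)
  "zyxxygxgxg" → prefix "zyx" already present; 7 new (x, y, g, x, g, x, g)
  "zyxggyyggz" → prefix "zyxggy" already present; 4 new (y, g, g, z)
  "zyxgzyz" → prefix "zyxg" already present; 3 new (z, y, z)
  "zyxxgy" → prefix "zyxx" already present; 2 new (g, y)
  "zyxgzyzg" → prefix "zyxgzyz" already present; 1 new (g)
  "zyxx" → prefix "zyxx" already present; 0 new (none)
  "zyxy" → prefix "zyx" already present; 1 new (y)
  "zyxgzyxg" → prefix "zyxgzy" already present; 2 new (x, g)
Total nodes = 9 + 3 + 4 + 11 + 7 + 4 + 3 + 2 + 1 + 0 + 1 + 2 = 47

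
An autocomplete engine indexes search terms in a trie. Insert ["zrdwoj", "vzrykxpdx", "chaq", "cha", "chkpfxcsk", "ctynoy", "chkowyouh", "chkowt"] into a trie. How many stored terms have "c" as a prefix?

6

Filter for entries beginning with "c":
Words under "c": cha, chaq, chkowt, chkowyouh, chkpfxcsk, ctynoy
Count: 6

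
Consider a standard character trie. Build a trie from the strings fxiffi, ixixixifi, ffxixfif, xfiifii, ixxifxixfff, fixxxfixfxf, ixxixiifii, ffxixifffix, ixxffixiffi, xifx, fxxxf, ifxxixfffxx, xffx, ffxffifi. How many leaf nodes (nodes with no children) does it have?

Leaves are exactly the stored words that no other stored word extends.
Those words: "ffxffifi", "ffxixfif", "ffxixifffix", "fixxxfixfxf", "fxiffi", "fxxxf", "ifxxixfffxx", "ixixixifi", "ixxffixiffi", "ixxifxixfff", "ixxixiifii", "xffx", "xfiifii", "xifx"
Leaf count: 14

14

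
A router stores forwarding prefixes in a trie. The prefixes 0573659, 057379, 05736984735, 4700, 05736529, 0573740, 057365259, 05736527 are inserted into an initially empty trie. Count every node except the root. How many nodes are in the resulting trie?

For each word, the new-node count is its length minus the longest prefix already in the trie:
  "0573659" → 7 new (0, 5, 7, 3, 6, 5, 9)
  "057379" → prefix "0573" already present; 2 new (7, 9)
  "05736984735" → prefix "05736" already present; 6 new (9, 8, 4, 7, 3, 5)
  "4700" → 4 new (4, 7, 0, 0)
  "05736529" → prefix "057365" already present; 2 new (2, 9)
  "0573740" → prefix "05737" already present; 2 new (4, 0)
  "057365259" → prefix "0573652" already present; 2 new (5, 9)
  "05736527" → prefix "0573652" already present; 1 new (7)
Total nodes = 7 + 2 + 6 + 4 + 2 + 2 + 2 + 1 = 26

26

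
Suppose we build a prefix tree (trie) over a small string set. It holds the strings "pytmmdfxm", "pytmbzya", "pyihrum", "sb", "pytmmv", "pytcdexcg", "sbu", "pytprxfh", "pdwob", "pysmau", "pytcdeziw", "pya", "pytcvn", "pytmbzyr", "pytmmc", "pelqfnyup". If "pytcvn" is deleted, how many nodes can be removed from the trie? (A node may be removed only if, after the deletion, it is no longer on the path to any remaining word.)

2

After clearing the end-marker at "pytcvn", prune upward until reaching a node still needed by another word.
The suffix "vn" (2 nodes) is used only by "pytcvn"; the node for "pytc" still has the child "d", so pruning stops there.
Nodes removed: 2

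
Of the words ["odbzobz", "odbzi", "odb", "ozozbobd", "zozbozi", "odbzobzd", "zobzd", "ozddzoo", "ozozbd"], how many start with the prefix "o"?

7

Walk to "o"; the words in its subtree are exactly those with that prefix.
Matches: "odb", "odbzi", "odbzobz", "odbzobzd", "ozddzoo", "ozozbd", "ozozbobd"
Count: 7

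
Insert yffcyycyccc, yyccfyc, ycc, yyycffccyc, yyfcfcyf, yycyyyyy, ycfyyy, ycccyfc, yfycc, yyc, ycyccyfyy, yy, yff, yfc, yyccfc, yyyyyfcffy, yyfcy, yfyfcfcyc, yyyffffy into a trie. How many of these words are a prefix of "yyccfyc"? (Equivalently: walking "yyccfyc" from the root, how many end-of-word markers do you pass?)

3

Walk "yyccfyc" from the root; an end-of-word marker is hit whenever a stored word is a prefix of "yyccfyc".
Prefixes of the query that are stored words: "yy", "yyc", "yyccfyc"
Count: 3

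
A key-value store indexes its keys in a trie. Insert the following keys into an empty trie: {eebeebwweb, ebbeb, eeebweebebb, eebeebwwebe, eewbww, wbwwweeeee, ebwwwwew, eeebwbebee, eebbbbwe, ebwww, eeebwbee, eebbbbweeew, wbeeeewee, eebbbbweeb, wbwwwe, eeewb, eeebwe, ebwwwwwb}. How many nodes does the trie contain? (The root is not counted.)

70

For each word, the new-node count is its length minus the longest prefix already in the trie:
  "eebeebwweb" → 10 new (e, e, b, e, e, b, w, w, e, b)
  "ebbeb" → prefix "e" already present; 4 new (b, b, e, b)
  "eeebweebebb" → prefix "ee" already present; 9 new (e, b, w, e, e, b, e, b, b)
  "eebeebwwebe" → prefix "eebeebwweb" already present; 1 new (e)
  "eewbww" → prefix "ee" already present; 4 new (w, b, w, w)
  "wbwwweeeee" → 10 new (w, b, w, w, w, e, e, e, e, e)
  "ebwwwwew" → prefix "eb" already present; 6 new (w, w, w, w, e, w)
  "eeebwbebee" → prefix "eeebw" already present; 5 new (b, e, b, e, e)
  "eebbbbwe" → prefix "eeb" already present; 5 new (b, b, b, w, e)
  "ebwww" → prefix "ebwww" already present; 0 new (none)
  "eeebwbee" → prefix "eeebwbe" already present; 1 new (e)
  "eebbbbweeew" → prefix "eebbbbwe" already present; 3 new (e, e, w)
  "wbeeeewee" → prefix "wb" already present; 7 new (e, e, e, e, w, e, e)
  "eebbbbweeb" → prefix "eebbbbwee" already present; 1 new (b)
  "wbwwwe" → prefix "wbwwwe" already present; 0 new (none)
  "eeewb" → prefix "eee" already present; 2 new (w, b)
  "eeebwe" → prefix "eeebwe" already present; 0 new (none)
  "ebwwwwwb" → prefix "ebwwww" already present; 2 new (w, b)
Total nodes = 10 + 4 + 9 + 1 + 4 + 10 + 6 + 5 + 5 + 0 + 1 + 3 + 7 + 1 + 0 + 2 + 0 + 2 = 70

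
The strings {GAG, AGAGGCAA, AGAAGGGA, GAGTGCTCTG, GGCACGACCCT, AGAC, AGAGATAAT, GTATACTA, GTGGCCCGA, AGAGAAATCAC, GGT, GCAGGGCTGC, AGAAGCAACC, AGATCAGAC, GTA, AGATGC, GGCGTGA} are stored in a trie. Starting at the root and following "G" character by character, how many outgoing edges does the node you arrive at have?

Follow the path "G" to its node, then look at its outgoing edges.
Distinct next characters after "G": A, C, G, T.
That node has 4 child edges.

4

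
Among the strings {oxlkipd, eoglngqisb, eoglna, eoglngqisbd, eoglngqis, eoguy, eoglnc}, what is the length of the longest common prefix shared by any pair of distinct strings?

The deepest shared node is where two words last agree before diverging.
"eoglngqisb" and "eoglngqisbd" agree on "eoglngqisb" (10 characters) before diverging; nothing deeper is shared.
Longest shared-prefix length: 10

10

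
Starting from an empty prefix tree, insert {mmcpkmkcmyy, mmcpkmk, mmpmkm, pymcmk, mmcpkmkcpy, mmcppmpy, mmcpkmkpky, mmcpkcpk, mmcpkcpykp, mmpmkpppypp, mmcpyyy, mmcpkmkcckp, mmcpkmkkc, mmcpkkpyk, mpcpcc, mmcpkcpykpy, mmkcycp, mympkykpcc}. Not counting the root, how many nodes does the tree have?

74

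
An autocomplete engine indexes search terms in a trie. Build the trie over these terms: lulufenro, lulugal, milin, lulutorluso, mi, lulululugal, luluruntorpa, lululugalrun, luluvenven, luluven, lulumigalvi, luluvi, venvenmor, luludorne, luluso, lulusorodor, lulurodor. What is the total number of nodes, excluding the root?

84

Count nodes per top-level branch (shared prefixes stored once):
  'l'-branch (luludorne, lulufenro, lulugal, lululugalrun, lulululugal, lulumigalvi, lulurodor, luluruntorpa, luluso, lulusorodor, lulutorluso, luluven, luluvenven, luluvi): 70 nodes
  'm'-branch (mi, milin): 5 nodes
  'v'-branch (venvenmor): 9 nodes
Sum: 84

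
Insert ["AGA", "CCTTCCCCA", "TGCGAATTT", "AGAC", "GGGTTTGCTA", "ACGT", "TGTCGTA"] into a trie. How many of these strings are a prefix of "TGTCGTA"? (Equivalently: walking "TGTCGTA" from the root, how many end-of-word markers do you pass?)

1

Check each prefix of "TGTCGTA" against the stored set — each match is an end-marker on the path.
Prefixes of the query that are stored words: "TGTCGTA"
Count: 1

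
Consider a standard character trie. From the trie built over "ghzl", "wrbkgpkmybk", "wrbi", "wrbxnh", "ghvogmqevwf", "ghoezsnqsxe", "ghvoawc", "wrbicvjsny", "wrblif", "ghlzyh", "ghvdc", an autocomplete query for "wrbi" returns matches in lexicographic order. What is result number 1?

DFS of the "wrbi" subtree visits, in order: "wrbi", "wrbicvjsny"
Position 1: wrbi

wrbi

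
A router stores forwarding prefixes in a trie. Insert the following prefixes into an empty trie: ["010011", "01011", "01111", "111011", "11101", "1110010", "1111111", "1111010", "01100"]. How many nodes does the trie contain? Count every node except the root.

For each word, the new-node count is its length minus the longest prefix already in the trie:
  "010011" → 6 new (0, 1, 0, 0, 1, 1)
  "01011" → prefix "010" already present; 2 new (1, 1)
  "01111" → prefix "01" already present; 3 new (1, 1, 1)
  "111011" → 6 new (1, 1, 1, 0, 1, 1)
  "11101" → prefix "11101" already present; 0 new (none)
  "1110010" → prefix "1110" already present; 3 new (0, 1, 0)
  "1111111" → prefix "111" already present; 4 new (1, 1, 1, 1)
  "1111010" → prefix "1111" already present; 3 new (0, 1, 0)
  "01100" → prefix "011" already present; 2 new (0, 0)
Total nodes = 6 + 2 + 3 + 6 + 0 + 3 + 4 + 3 + 2 = 29

29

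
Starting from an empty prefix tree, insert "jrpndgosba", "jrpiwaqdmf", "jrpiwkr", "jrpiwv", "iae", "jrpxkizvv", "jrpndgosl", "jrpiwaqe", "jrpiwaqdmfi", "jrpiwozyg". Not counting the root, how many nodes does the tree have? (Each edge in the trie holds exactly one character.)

36

Trie structure (* marks end of a word):
(root)
├─ i
│  └─ a
│     └─ e *
└─ j
   └─ r
      └─ p
         ├─ i
         │  └─ w
         │     ├─ a
         │     │  └─ q
         │     │     ├─ d
         │     │     │  └─ m
         │     │     │     └─ f *
         │     │     │        └─ i *
         │     │     └─ e *
         │     ├─ k
         │     │  └─ r *
         │     ├─ o
         │     │  └─ z
         │     │     └─ y
         │     │        └─ g *
         │     └─ v *
         ├─ n
         │  └─ d
         │     └─ g
         │        └─ o
         │           └─ s
         │              ├─ b
         │              │  └─ a *
         │              └─ l *
         └─ x
            └─ k
               └─ i
                  └─ z
                     └─ v
                        └─ v *
Counting every labelled node above: 36.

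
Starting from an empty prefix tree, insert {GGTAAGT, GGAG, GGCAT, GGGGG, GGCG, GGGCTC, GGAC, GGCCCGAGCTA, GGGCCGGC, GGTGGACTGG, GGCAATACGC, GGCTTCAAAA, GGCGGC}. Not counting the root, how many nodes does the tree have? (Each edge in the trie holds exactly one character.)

Trace insertions, counting only characters that open a new branch:
  "GGTAAGT" → 7 new (G, G, T, A, A, G, T)
  "GGAG" → prefix "GG" already present; 2 new (A, G)
  "GGCAT" → prefix "GG" already present; 3 new (C, A, T)
  "GGGGG" → prefix "GG" already present; 3 new (G, G, G)
  "GGCG" → prefix "GGC" already present; 1 new (G)
  "GGGCTC" → prefix "GGG" already present; 3 new (C, T, C)
  "GGAC" → prefix "GGA" already present; 1 new (C)
  "GGCCCGAGCTA" → prefix "GGC" already present; 8 new (C, C, G, A, G, C, T, A)
  "GGGCCGGC" → prefix "GGGC" already present; 4 new (C, G, G, C)
  "GGTGGACTGG" → prefix "GGT" already present; 7 new (G, G, A, C, T, G, G)
  "GGCAATACGC" → prefix "GGCA" already present; 6 new (A, T, A, C, G, C)
  "GGCTTCAAAA" → prefix "GGC" already present; 7 new (T, T, C, A, A, A, A)
  "GGCGGC" → prefix "GGCG" already present; 2 new (G, C)
Total nodes = 7 + 2 + 3 + 3 + 1 + 3 + 1 + 8 + 4 + 7 + 6 + 7 + 2 = 54

54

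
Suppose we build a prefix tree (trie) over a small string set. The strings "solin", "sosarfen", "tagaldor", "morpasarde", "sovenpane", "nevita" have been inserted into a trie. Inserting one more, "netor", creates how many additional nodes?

3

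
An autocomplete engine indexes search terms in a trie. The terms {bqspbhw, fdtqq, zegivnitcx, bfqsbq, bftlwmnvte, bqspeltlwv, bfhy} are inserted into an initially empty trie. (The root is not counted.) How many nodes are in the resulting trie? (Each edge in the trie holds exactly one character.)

43

Insert word by word; a character creates a node only if that edge doesn't already exist:
  "bqspbhw" → 7 new (b, q, s, p, b, h, w)
  "fdtqq" → 5 new (f, d, t, q, q)
  "zegivnitcx" → 10 new (z, e, g, i, v, n, i, t, c, x)
  "bfqsbq" → prefix "b" already present; 5 new (f, q, s, b, q)
  "bftlwmnvte" → prefix "bf" already present; 8 new (t, l, w, m, n, v, t, e)
  "bqspeltlwv" → prefix "bqsp" already present; 6 new (e, l, t, l, w, v)
  "bfhy" → prefix "bf" already present; 2 new (h, y)
Total nodes = 7 + 5 + 10 + 5 + 8 + 6 + 2 = 43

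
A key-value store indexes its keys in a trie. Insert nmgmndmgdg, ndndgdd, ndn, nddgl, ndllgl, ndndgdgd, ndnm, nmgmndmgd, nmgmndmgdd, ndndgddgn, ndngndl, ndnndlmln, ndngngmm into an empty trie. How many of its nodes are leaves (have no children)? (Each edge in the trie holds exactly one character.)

10

A leaf is a node with no children — equivalently, the end of a word that is not a proper prefix of any other stored word.
Those words: "nddgl", "ndllgl", "ndndgddgn", "ndndgdgd", "ndngndl", "ndngngmm", "ndnm", "ndnndlmln", "nmgmndmgdd", "nmgmndmgdg"
Leaf count: 10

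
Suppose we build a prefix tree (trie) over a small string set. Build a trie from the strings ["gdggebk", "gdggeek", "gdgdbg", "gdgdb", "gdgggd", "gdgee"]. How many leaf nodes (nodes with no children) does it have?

5

Leaves are exactly the stored words that no other stored word extends.
Those words: "gdgdbg", "gdgee", "gdggebk", "gdggeek", "gdgggd"
Leaf count: 5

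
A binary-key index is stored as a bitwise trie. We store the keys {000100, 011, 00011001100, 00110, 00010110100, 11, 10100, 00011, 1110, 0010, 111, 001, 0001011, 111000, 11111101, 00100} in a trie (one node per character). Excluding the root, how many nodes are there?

For each word, the new-node count is its length minus the longest prefix already in the trie:
  "000100" → 6 new (0, 0, 0, 1, 0, 0)
  "011" → prefix "0" already present; 2 new (1, 1)
  "00011001100" → prefix "0001" already present; 7 new (1, 0, 0, 1, 1, 0, 0)
  "00110" → prefix "00" already present; 3 new (1, 1, 0)
  "00010110100" → prefix "00010" already present; 6 new (1, 1, 0, 1, 0, 0)
  "11" → 2 new (1, 1)
  "10100" → prefix "1" already present; 4 new (0, 1, 0, 0)
  "00011" → prefix "00011" already present; 0 new (none)
  "1110" → prefix "11" already present; 2 new (1, 0)
  "0010" → prefix "001" already present; 1 new (0)
  "111" → prefix "111" already present; 0 new (none)
  "001" → prefix "001" already present; 0 new (none)
  "0001011" → prefix "0001011" already present; 0 new (none)
  "111000" → prefix "1110" already present; 2 new (0, 0)
  "11111101" → prefix "111" already present; 5 new (1, 1, 1, 0, 1)
  "00100" → prefix "0010" already present; 1 new (0)
Total nodes = 6 + 2 + 7 + 3 + 6 + 2 + 4 + 0 + 2 + 1 + 0 + 0 + 0 + 2 + 5 + 1 = 41

41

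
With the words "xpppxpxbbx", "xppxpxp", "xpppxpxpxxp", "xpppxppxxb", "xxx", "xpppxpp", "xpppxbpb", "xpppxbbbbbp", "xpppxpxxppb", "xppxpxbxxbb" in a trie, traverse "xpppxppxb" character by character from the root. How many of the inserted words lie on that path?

Walk "xpppxppxb" from the root; an end-of-word marker is hit whenever a stored word is a prefix of "xpppxppxb".
Prefixes of the query that are stored words: "xpppxpp"
Count: 1

1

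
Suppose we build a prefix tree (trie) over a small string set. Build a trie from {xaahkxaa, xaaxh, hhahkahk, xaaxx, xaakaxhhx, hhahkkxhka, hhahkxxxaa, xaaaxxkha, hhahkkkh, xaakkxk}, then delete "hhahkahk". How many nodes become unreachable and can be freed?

3

Walk "hhahkahk" from the leaf back toward the root, removing each node that no remaining word uses.
The suffix "ahk" (3 nodes) is used only by "hhahkahk"; the node for "hhahk" still has the child "k", so pruning stops there.
Nodes removed: 3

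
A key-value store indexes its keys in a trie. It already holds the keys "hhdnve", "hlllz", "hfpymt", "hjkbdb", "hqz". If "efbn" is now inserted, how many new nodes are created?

Nothing in the trie begins with "e"; the whole of "efbn" is new.
4 − 0 = 4 new nodes.

4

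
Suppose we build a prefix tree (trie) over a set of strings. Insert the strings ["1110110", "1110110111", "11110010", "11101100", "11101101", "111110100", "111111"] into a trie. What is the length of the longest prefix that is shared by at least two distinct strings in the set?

The deepest shared node is where two words last agree before diverging.
"11101101" and "1110110111" agree on "11101101" (8 characters) before diverging; nothing deeper is shared.
Longest shared-prefix length: 8

8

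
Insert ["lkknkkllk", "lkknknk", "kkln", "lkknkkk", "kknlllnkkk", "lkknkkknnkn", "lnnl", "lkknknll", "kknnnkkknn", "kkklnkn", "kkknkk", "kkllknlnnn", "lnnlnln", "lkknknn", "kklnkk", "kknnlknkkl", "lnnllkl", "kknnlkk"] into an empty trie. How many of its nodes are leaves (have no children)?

Leaves are exactly the stored words that no other stored word extends.
Those words: "kkklnkn", "kkknkk", "kkllknlnnn", "kklnkk", "kknlllnkkk", "kknnlkk", "kknnlknkkl", "kknnnkkknn", "lkknkkknnkn", "lkknkkllk", "lkknknk", "lkknknll", "lkknknn", "lnnllkl", "lnnlnln"
Leaf count: 15

15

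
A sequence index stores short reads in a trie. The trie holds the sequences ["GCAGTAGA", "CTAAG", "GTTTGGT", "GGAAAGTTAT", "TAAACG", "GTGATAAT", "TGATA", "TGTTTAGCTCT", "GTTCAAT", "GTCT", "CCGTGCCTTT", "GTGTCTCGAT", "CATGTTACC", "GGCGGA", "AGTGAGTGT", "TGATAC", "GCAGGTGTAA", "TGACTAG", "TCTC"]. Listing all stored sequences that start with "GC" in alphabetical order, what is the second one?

GCAGTAGA

Filter for "GC…" and sort: "GCAGGTGTAA", "GCAGTAGA"
Position 2: GCAGTAGA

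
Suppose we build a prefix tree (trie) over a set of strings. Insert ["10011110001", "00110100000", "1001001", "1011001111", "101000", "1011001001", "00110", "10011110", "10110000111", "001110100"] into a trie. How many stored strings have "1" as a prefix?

7

Walk to "1"; the words in its subtree are exactly those with that prefix.
Matches: "1001001", "10011110", "10011110001", "101000", "10110000111", "1011001001", "1011001111"
Count: 7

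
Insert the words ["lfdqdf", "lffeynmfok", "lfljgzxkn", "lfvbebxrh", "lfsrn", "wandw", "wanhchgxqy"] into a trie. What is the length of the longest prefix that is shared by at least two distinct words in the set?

3

Look for the deepest trie node that still has at least two words in its subtree.
"wandw" and "wanhchgxqy" agree on "wan" (3 characters) before diverging; nothing deeper is shared.
Longest shared-prefix length: 3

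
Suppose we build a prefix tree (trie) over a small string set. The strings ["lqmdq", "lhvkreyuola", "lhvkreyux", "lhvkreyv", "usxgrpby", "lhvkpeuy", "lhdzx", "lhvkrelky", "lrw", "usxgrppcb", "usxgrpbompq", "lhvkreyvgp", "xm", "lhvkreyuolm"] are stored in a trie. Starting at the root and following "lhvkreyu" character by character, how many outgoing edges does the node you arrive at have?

Walk "lhvkreyu" from the root, arriving at one node.
Distinct next characters after "lhvkreyu": o, x.
That node has 2 child edges.

2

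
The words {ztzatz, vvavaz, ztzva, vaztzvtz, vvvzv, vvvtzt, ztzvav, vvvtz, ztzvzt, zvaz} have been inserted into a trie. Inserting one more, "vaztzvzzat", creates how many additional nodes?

The longest prefix of "vaztzvzzat" already in the trie is "vaztzv" (length 6).
So 10 − 6 = 4 new nodes.

4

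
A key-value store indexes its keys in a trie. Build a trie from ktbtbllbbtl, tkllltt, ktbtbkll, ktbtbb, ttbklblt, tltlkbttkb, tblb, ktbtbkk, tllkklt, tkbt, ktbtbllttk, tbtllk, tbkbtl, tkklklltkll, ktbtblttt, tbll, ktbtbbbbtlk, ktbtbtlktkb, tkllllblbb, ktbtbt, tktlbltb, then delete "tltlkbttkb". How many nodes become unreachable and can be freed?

After clearing the end-marker at "tltlkbttkb", prune upward until reaching a node still needed by another word.
The suffix "tlkbttkb" (8 nodes) is used only by "tltlkbttkb"; the node for "tl" still has the child "l", so pruning stops there.
Nodes removed: 8

8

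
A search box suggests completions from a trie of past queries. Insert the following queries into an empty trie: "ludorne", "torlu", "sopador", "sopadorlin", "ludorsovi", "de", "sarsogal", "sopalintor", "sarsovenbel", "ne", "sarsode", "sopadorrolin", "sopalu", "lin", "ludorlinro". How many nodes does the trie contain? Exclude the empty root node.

64

Count nodes per top-level branch (shared prefixes stored once):
  'd'-branch (de): 2 nodes
  'l'-branch (lin, ludorlinro, ludorne, ludorsovi): 18 nodes
  'n'-branch (ne): 2 nodes
  's'-branch (sarsode, sarsogal, sarsovenbel, sopador, sopadorlin, sopadorrolin, sopalintor, sopalu): 37 nodes
  't'-branch (torlu): 5 nodes
Sum: 64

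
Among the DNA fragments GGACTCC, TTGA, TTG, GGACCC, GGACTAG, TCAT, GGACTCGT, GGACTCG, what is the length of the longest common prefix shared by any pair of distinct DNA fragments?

7

The deepest shared node is where two words last agree before diverging.
e.g. "GGACTCG" and "GGACTCGT" share the prefix "GGACTCG" of length 7; no pair shares a longer one.
Longest shared-prefix length: 7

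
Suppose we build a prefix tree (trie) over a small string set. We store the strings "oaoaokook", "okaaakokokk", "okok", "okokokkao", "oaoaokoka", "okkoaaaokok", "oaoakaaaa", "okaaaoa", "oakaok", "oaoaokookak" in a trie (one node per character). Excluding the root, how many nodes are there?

50

Count nodes per top-level branch (shared prefixes stored once):
  'o'-branch (oakaok, oaoakaaaa, oaoaokoka, oaoaokook, oaoaokookak, okaaakokokk, okaaaoa, okkoaaaokok, okok, okokokkao): 50 nodes
Sum: 50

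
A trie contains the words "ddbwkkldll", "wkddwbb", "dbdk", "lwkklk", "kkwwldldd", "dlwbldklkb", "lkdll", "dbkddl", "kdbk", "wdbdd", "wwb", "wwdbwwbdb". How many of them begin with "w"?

Walk to "w"; the words in its subtree are exactly those with that prefix.
Matches: "wdbdd", "wkddwbb", "wwb", "wwdbwwbdb"
Count: 4

4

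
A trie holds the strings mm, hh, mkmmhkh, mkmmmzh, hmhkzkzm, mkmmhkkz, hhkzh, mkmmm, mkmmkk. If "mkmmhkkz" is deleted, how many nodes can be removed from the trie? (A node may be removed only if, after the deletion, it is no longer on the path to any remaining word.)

After clearing the end-marker at "mkmmhkkz", prune upward until reaching a node still needed by another word.
The suffix "kz" (2 nodes) is used only by "mkmmhkkz"; the node for "mkmmhk" still has the child "h", so pruning stops there.
Nodes removed: 2

2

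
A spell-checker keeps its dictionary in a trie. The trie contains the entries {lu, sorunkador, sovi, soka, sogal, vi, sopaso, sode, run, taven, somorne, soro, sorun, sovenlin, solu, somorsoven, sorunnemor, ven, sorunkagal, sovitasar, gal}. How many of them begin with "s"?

Filter for entries beginning with "s":
Matches: "sode", "sogal", "soka", "solu", "somorne", "somorsoven", "sopaso", "soro", "sorun", "sorunkador", "sorunkagal", "sorunnemor", "sovenlin", "sovi", "sovitasar"
Count: 15

15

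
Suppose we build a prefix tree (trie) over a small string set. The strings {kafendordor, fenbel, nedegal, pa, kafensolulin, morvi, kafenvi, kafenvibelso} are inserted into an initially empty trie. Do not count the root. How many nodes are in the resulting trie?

Trace insertions, counting only characters that open a new branch:
  "kafendordor" → 11 new (k, a, f, e, n, d, o, r, d, o, r)
  "fenbel" → 6 new (f, e, n, b, e, l)
  "nedegal" → 7 new (n, e, d, e, g, a, l)
  "pa" → 2 new (p, a)
  "kafensolulin" → prefix "kafen" already present; 7 new (s, o, l, u, l, i, n)
  "morvi" → 5 new (m, o, r, v, i)
  "kafenvi" → prefix "kafen" already present; 2 new (v, i)
  "kafenvibelso" → prefix "kafenvi" already present; 5 new (b, e, l, s, o)
Total nodes = 11 + 6 + 7 + 2 + 7 + 5 + 2 + 5 = 45

45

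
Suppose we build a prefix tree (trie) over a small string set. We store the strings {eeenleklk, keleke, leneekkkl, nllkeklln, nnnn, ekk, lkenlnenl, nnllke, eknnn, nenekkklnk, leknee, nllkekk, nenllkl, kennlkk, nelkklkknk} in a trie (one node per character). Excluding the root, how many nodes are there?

84

Insert word by word; a character creates a node only if that edge doesn't already exist:
  "eeenleklk" → 9 new (e, e, e, n, l, e, k, l, k)
  "keleke" → 6 new (k, e, l, e, k, e)
  "leneekkkl" → 9 new (l, e, n, e, e, k, k, k, l)
  "nllkeklln" → 9 new (n, l, l, k, e, k, l, l, n)
  "nnnn" → prefix "n" already present; 3 new (n, n, n)
  "ekk" → prefix "e" already present; 2 new (k, k)
  "lkenlnenl" → prefix "l" already present; 8 new (k, e, n, l, n, e, n, l)
  "nnllke" → prefix "nn" already present; 4 new (l, l, k, e)
  "eknnn" → prefix "ek" already present; 3 new (n, n, n)
  "nenekkklnk" → prefix "n" already present; 9 new (e, n, e, k, k, k, l, n, k)
  "leknee" → prefix "le" already present; 4 new (k, n, e, e)
  "nllkekk" → prefix "nllkek" already present; 1 new (k)
  "nenllkl" → prefix "nen" already present; 4 new (l, l, k, l)
  "kennlkk" → prefix "ke" already present; 5 new (n, n, l, k, k)
  "nelkklkknk" → prefix "ne" already present; 8 new (l, k, k, l, k, k, n, k)
Total nodes = 9 + 6 + 9 + 9 + 3 + 2 + 8 + 4 + 3 + 9 + 4 + 1 + 4 + 5 + 8 = 84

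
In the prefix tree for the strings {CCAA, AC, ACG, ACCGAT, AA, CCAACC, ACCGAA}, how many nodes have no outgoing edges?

5

A leaf is a node with no children — equivalently, the end of a word that is not a proper prefix of any other stored word.
Those words: "AA", "ACCGAA", "ACCGAT", "ACG", "CCAACC"
Leaf count: 5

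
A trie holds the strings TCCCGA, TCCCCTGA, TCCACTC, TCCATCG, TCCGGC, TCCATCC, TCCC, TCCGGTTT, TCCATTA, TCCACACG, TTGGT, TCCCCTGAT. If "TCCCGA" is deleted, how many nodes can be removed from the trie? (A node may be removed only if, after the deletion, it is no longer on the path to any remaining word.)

2

After clearing the end-marker at "TCCCGA", prune upward until reaching a node still needed by another word.
The suffix "GA" (2 nodes) is used only by "TCCCGA"; the node for "TCCC" still has the child "C", so pruning stops there.
Nodes removed: 2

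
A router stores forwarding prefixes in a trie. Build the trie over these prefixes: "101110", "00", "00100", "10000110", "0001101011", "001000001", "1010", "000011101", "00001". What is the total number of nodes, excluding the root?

36

Trie structure (* marks end of a word):
(root)
├─ 0
│  └─ 0 *
│     ├─ 0
│     │  ├─ 0
│     │  │  └─ 1 *
│     │  │     └─ 1
│     │  │        └─ 1
│     │  │           └─ 0
│     │  │              └─ 1 *
│     │  └─ 1
│     │     └─ 1
│     │        └─ 0
│     │           └─ 1
│     │              └─ 0
│     │                 └─ 1
│     │                    └─ 1 *
│     └─ 1
│        └─ 0
│           └─ 0 *
│              └─ 0
│                 └─ 0
│                    └─ 0
│                       └─ 1 *
└─ 1
   └─ 0
      ├─ 0
      │  └─ 0
      │     └─ 0
      │        └─ 1
      │           └─ 1
      │              └─ 0 *
      └─ 1
         ├─ 0 *
         └─ 1
            └─ 1
               └─ 0 *
Counting every labelled node above: 36.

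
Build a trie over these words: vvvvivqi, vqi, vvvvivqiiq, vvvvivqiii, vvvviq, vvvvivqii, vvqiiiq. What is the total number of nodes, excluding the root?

19

Trace insertions, counting only characters that open a new branch:
  "vvvvivqi" → 8 new (v, v, v, v, i, v, q, i)
  "vqi" → prefix "v" already present; 2 new (q, i)
  "vvvvivqiiq" → prefix "vvvvivqi" already present; 2 new (i, q)
  "vvvvivqiii" → prefix "vvvvivqii" already present; 1 new (i)
  "vvvviq" → prefix "vvvvi" already present; 1 new (q)
  "vvvvivqii" → prefix "vvvvivqii" already present; 0 new (none)
  "vvqiiiq" → prefix "vv" already present; 5 new (q, i, i, i, q)
Total nodes = 8 + 2 + 2 + 1 + 1 + 0 + 5 = 19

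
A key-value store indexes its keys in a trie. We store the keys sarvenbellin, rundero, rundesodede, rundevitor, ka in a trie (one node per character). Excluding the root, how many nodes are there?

32

Count nodes per top-level branch (shared prefixes stored once):
  'k'-branch (ka): 2 nodes
  'r'-branch (rundero, rundesodede, rundevitor): 18 nodes
  's'-branch (sarvenbellin): 12 nodes
Sum: 32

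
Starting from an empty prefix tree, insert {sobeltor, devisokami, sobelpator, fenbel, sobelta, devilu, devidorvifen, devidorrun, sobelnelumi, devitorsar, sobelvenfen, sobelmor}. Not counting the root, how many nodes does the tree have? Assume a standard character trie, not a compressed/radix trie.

Insert word by word; a character creates a node only if that edge doesn't already exist:
  "sobeltor" → 8 new (s, o, b, e, l, t, o, r)
  "devisokami" → 10 new (d, e, v, i, s, o, k, a, m, i)
  "sobelpator" → prefix "sobel" already present; 5 new (p, a, t, o, r)
  "fenbel" → 6 new (f, e, n, b, e, l)
  "sobelta" → prefix "sobelt" already present; 1 new (a)
  "devilu" → prefix "devi" already present; 2 new (l, u)
  "devidorvifen" → prefix "devi" already present; 8 new (d, o, r, v, i, f, e, n)
  "devidorrun" → prefix "devidor" already present; 3 new (r, u, n)
  "sobelnelumi" → prefix "sobel" already present; 6 new (n, e, l, u, m, i)
  "devitorsar" → prefix "devi" already present; 6 new (t, o, r, s, a, r)
  "sobelvenfen" → prefix "sobel" already present; 6 new (v, e, n, f, e, n)
  "sobelmor" → prefix "sobel" already present; 3 new (m, o, r)
Total nodes = 8 + 10 + 5 + 6 + 1 + 2 + 8 + 3 + 6 + 6 + 6 + 3 = 64

64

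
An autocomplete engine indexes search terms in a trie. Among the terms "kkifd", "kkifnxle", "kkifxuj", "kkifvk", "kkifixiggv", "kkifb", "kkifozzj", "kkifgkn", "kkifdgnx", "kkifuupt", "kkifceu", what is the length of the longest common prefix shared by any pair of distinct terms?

Look for the deepest trie node that still has at least two words in its subtree.
e.g. "kkifd" and "kkifdgnx" share the prefix "kkifd" of length 5; no pair shares a longer one.
Longest shared-prefix length: 5

5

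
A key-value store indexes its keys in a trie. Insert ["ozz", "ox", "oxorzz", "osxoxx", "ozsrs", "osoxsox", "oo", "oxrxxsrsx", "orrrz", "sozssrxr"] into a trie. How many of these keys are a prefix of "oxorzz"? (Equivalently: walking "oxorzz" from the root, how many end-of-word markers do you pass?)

2

Check each prefix of "oxorzz" against the stored set — each match is an end-marker on the path.
Prefixes of the query that are stored words: "ox", "oxorzz"
Count: 2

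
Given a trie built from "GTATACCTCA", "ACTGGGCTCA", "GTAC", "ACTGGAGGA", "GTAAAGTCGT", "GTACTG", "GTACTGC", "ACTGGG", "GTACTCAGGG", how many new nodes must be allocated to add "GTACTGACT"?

3

Walking "GTACTGACT" from the root, the first 6 characters ("GTACTG") follow existing edges; "A" is the first miss.
So 9 − 6 = 3 new nodes.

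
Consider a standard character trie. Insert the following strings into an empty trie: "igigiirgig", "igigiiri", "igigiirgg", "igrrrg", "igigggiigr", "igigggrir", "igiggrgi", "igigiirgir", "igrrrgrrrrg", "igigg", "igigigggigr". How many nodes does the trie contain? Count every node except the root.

40

Trie structure (* marks end of a word):
(root)
└─ i
   └─ g
      ├─ i
      │  └─ g
      │     ├─ g *
      │     │  ├─ g
      │     │  │  ├─ i
      │     │  │  │  └─ i
      │     │  │  │     └─ g
      │     │  │  │        └─ r *
      │     │  │  └─ r
      │     │  │     └─ i
      │     │  │        └─ r *
      │     │  └─ r
      │     │     └─ g
      │     │        └─ i *
      │     └─ i
      │        ├─ g
      │        │  └─ g
      │        │     └─ g
      │        │        └─ i
      │        │           └─ g
      │        │              └─ r *
      │        └─ i
      │           └─ r
      │              ├─ g
      │              │  ├─ g *
      │              │  └─ i
      │              │     ├─ g *
      │              │     └─ r *
      │              └─ i *
      └─ r
         └─ r
            └─ r
               └─ g *
                  └─ r
                     └─ r
                        └─ r
                           └─ r
                              └─ g *
Counting every labelled node above: 40.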